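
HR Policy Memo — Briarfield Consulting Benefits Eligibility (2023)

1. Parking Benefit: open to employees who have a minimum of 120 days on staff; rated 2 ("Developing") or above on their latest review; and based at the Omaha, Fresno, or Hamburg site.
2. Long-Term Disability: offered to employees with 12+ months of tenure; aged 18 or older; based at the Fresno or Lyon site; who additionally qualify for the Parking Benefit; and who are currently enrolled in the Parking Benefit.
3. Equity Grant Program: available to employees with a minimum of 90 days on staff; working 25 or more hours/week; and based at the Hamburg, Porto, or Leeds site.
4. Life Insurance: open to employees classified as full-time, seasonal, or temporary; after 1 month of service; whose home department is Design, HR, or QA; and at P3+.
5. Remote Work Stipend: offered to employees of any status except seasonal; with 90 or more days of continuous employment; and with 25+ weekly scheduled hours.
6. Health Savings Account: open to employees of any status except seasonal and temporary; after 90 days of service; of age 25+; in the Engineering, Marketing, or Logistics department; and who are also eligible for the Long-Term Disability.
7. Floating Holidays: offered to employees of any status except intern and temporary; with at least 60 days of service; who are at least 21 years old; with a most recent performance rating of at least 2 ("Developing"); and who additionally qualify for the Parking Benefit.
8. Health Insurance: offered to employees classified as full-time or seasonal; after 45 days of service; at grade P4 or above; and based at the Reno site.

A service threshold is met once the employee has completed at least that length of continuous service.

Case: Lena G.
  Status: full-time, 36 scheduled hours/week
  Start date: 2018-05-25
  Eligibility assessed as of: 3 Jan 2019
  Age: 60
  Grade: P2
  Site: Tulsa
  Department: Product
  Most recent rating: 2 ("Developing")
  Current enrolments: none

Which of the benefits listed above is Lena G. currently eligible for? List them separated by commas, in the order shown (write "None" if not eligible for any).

Remote Work Stipend

Service from 2018-05-25 to 3 Jan 2019: 223 days.
Parking Benefit — service 223 days ≥ 120 days ✓; rating 2 ≥ 2 ✓; site Tulsa ✗ (not Omaha, Fresno, or Hamburg) → not eligible.
Long-Term Disability — service 223 days < 12 months (≈360 days) ✗ → not eligible.
Equity Grant Program — service 223 days ≥ 90 days ✓; 36 hrs/wk ≥ 25 ✓; site Tulsa ✗ (not Hamburg, Porto, or Leeds) → not eligible.
Life Insurance — status full-time ✓; service 223 days ≥ 1 month (≈30 days) ✓; dept Product ✗ → not eligible.
Remote Work Stipend — status full-time ✓ (not excluded); service 223 days ≥ 90 days ✓; 36 hrs/wk ≥ 25 ✓ → eligible.
Health Savings Account — status full-time ✓ (not excluded); service 223 days ≥ 90 days ✓; age 60 ≥ 25 ✓; dept Product ✗ → not eligible.
Floating Holidays — status full-time ✓ (not excluded); service 223 days ≥ 60 days ✓; age 60 ≥ 21 ✓; rating 2 ≥ 2 ✓; not eligible for Parking Benefit ✗ → not eligible.
Health Insurance — status full-time ✓; service 223 days ≥ 45 days ✓; grade P2 < P4 ✗ → not eligible.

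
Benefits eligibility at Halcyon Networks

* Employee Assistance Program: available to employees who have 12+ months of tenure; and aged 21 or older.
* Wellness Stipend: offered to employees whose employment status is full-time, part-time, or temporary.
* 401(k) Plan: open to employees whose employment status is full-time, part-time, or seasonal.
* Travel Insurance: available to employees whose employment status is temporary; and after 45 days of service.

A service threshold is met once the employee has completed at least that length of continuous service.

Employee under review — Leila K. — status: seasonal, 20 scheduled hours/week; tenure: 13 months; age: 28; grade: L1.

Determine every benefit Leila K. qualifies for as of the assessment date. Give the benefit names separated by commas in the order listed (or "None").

Employee Assistance Program, 401(k) Plan

Employee Assistance Program — service 13 months ≥ 12 months ✓; age 28 ≥ 21 ✓ → eligible.
Wellness Stipend — status seasonal ✗ (requires full-time, part-time, or temporary) → not eligible.
401(k) Plan — status seasonal ✓ → eligible.
Travel Insurance — status seasonal ✗ (requires temporary) → not eligible.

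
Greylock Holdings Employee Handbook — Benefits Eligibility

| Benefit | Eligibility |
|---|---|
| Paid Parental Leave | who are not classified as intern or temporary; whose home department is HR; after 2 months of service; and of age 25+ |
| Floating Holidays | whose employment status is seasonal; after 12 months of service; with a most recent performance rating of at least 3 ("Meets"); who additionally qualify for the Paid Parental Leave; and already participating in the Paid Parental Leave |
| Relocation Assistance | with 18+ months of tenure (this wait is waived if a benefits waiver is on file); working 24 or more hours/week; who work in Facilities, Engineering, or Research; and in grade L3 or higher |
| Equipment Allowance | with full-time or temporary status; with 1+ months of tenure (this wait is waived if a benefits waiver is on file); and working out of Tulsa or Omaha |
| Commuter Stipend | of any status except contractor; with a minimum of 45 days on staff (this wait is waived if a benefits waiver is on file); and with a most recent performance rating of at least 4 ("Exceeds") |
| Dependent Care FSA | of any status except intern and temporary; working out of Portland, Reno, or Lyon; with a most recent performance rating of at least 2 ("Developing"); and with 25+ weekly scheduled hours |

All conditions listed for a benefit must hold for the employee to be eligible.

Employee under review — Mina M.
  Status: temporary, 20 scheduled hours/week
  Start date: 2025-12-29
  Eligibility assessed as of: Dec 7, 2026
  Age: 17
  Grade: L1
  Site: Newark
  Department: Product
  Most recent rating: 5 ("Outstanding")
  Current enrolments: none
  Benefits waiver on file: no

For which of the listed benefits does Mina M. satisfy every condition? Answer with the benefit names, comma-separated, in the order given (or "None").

Service from 2025-12-29 to Dec 7, 2026: 343 days.
Paid Parental Leave — status temporary ✗ (excluded) → not eligible.
Floating Holidays — status temporary ✗ (requires seasonal) → not eligible.
Relocation Assistance — no waiver, service 343 days < 18 months (≈540 days) ✗ → not eligible.
Equipment Allowance — status temporary ✓; no waiver, service 343 days ≥ 1 month (≈30 days) ✓; site Newark ✗ (not Tulsa or Omaha) → not eligible.
Commuter Stipend — status temporary ✓ (not excluded); no waiver, service 343 days ≥ 45 days ✓; rating 5 ≥ 4 ✓ → eligible.
Dependent Care FSA — status temporary ✗ (excluded) → not eligible.

Commuter Stipend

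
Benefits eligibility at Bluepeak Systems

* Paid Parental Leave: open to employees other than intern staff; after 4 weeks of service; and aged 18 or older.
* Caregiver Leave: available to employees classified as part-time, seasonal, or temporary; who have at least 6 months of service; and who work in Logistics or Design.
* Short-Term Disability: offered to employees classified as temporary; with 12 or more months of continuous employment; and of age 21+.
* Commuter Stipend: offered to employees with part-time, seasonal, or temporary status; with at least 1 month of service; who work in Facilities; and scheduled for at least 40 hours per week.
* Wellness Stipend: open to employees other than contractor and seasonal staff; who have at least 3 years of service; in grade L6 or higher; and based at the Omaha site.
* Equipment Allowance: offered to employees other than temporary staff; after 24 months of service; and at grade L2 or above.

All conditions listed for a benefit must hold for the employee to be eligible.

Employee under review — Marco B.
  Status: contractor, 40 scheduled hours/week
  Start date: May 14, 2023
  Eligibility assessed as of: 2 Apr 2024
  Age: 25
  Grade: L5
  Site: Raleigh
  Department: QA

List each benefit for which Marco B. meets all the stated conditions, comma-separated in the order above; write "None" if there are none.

Service from May 14, 2023 to 2 Apr 2024: 324 days.
Paid Parental Leave — status contractor ✓ (not excluded); service 324 days ≥ 4 weeks (≈28 days) ✓; age 25 ≥ 18 ✓ → eligible.
Caregiver Leave — status contractor ✗ (requires part-time, seasonal, or temporary) → not eligible.
Short-Term Disability — status contractor ✗ (requires temporary) → not eligible.
Commuter Stipend — status contractor ✗ (requires part-time, seasonal, or temporary) → not eligible.
Wellness Stipend — status contractor ✗ (excluded) → not eligible.
Equipment Allowance — status contractor ✓ (not excluded); service 324 days < 24 months (≈720 days) ✗ → not eligible.

Paid Parental Leave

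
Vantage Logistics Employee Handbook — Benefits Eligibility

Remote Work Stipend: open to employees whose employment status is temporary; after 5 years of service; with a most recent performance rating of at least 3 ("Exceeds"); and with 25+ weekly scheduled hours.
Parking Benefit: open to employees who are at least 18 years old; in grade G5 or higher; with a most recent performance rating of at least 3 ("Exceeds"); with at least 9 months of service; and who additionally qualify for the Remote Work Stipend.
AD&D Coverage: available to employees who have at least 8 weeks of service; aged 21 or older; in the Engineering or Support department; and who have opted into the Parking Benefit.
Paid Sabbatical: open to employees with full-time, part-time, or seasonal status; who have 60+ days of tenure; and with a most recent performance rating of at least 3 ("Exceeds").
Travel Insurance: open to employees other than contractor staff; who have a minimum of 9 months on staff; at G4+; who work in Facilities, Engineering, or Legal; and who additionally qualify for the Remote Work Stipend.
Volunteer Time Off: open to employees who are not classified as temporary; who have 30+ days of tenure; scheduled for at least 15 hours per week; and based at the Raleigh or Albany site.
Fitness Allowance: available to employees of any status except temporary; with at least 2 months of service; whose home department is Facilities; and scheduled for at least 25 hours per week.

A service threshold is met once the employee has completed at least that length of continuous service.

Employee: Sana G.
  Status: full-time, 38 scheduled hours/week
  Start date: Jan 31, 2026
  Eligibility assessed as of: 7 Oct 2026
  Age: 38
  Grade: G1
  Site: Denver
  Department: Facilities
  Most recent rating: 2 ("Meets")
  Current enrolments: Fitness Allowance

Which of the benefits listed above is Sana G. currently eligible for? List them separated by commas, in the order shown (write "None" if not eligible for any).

Fitness Allowance

Service from Jan 31, 2026 to 7 Oct 2026: 249 days.
Remote Work Stipend — status full-time ✗ (requires temporary) → not eligible.
Parking Benefit — age 38 ≥ 18 ✓; grade G1 < G5 ✗ → not eligible.
AD&D Coverage — service 249 days ≥ 8 weeks (≈56 days) ✓; age 38 ≥ 21 ✓; dept Facilities ✗ → not eligible.
Paid Sabbatical — status full-time ✓; service 249 days ≥ 60 days ✓; rating 2 < 3 ✗ → not eligible.
Travel Insurance — status full-time ✓ (not excluded); service 249 days < 9 months (≈270 days) ✗ → not eligible.
Volunteer Time Off — status full-time ✓ (not excluded); service 249 days ≥ 30 days ✓; 38 hrs/wk ≥ 15 ✓; site Denver ✗ (not Raleigh or Albany) → not eligible.
Fitness Allowance — status full-time ✓ (not excluded); service 249 days ≥ 2 months (≈60 days) ✓; dept Facilities ✓; 38 hrs/wk ≥ 25 ✓ → eligible.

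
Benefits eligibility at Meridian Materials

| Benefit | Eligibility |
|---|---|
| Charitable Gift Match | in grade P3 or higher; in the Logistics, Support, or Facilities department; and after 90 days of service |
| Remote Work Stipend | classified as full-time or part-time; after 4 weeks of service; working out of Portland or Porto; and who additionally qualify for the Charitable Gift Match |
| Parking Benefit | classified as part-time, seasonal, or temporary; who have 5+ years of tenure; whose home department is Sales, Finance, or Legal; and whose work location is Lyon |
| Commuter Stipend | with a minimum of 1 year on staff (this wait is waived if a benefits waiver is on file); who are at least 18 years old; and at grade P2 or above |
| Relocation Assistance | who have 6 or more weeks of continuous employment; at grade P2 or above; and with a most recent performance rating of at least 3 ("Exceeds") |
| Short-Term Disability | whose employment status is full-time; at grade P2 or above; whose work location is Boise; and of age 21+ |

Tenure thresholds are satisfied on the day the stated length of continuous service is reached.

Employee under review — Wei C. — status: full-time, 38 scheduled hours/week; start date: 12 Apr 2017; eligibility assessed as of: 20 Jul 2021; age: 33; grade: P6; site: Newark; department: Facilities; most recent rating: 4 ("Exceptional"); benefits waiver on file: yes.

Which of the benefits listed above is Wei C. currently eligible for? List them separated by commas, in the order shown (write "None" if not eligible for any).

Service from 12 Apr 2017 to 20 Jul 2021: 1560 days.
Charitable Gift Match — grade P6 ≥ P3 ✓; dept Facilities ✓; service 1560 days ≥ 90 days ✓ → eligible.
Remote Work Stipend — status full-time ✓; service 1560 days ≥ 4 weeks (≈28 days) ✓; site Newark ✗ (not Portland or Porto) → not eligible.
Parking Benefit — status full-time ✗ (requires part-time, seasonal, or temporary) → not eligible.
Commuter Stipend — benefits waiver on file ✓; age 33 ≥ 18 ✓; grade P6 ≥ P2 ✓ → eligible.
Relocation Assistance — service 1560 days ≥ 6 weeks (≈42 days) ✓; grade P6 ≥ P2 ✓; rating 4 ≥ 3 ✓ → eligible.
Short-Term Disability — status full-time ✓; grade P6 ≥ P2 ✓; site Newark ✗ (not Boise) → not eligible.

Charitable Gift Match, Commuter Stipend, Relocation Assistance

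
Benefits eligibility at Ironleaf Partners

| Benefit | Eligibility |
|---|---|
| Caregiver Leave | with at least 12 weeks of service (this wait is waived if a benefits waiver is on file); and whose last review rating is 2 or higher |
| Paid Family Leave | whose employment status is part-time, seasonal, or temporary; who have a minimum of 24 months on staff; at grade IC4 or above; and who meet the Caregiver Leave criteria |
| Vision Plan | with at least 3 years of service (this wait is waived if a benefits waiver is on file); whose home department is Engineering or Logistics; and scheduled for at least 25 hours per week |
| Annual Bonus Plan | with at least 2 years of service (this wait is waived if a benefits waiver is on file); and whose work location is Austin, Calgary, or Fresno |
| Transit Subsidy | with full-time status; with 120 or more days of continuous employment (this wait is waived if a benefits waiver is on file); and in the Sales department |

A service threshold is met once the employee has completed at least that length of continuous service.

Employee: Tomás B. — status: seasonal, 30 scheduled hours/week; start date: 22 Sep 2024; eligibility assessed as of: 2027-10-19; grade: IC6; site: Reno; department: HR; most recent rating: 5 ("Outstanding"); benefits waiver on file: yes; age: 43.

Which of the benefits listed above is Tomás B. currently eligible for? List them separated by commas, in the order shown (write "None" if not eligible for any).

Caregiver Leave, Paid Family Leave

Service from 22 Sep 2024 to 2027-10-19: 1122 days.
Caregiver Leave — benefits waiver on file ✓; rating 5 ≥ 2 ✓ → eligible.
Paid Family Leave — status seasonal ✓; service 1122 days ≥ 24 months (≈720 days) ✓; grade IC6 ≥ IC4 ✓; eligible for Caregiver Leave ✓ → eligible.
Vision Plan — benefits waiver on file ✓; dept HR ✗ → not eligible.
Annual Bonus Plan — benefits waiver on file ✓; site Reno ✗ (not Austin, Calgary, or Fresno) → not eligible.
Transit Subsidy — status seasonal ✗ (requires full-time) → not eligible.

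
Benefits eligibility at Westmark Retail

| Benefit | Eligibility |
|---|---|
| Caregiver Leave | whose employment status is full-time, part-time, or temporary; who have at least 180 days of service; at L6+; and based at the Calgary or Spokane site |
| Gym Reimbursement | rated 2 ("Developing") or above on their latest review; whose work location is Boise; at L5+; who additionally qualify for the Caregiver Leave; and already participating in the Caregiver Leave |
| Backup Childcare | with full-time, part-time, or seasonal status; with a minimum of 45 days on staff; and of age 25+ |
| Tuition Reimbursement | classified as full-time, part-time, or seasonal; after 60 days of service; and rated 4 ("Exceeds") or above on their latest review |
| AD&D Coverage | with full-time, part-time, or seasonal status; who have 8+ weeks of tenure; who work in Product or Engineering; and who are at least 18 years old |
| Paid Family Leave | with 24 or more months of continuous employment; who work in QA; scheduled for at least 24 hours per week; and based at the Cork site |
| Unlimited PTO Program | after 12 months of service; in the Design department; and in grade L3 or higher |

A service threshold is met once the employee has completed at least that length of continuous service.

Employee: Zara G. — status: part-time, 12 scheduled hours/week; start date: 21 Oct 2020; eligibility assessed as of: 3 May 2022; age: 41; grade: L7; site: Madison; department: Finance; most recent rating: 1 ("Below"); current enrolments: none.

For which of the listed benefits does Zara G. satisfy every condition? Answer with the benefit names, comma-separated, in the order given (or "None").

Service from 21 Oct 2020 to 3 May 2022: 559 days.
Caregiver Leave — status part-time ✓; service 559 days ≥ 180 days ✓; grade L7 ≥ L6 ✓; site Madison ✗ (not Calgary or Spokane) → not eligible.
Gym Reimbursement — rating 1 < 2 ✗ → not eligible.
Backup Childcare — status part-time ✓; service 559 days ≥ 45 days ✓; age 41 ≥ 25 ✓ → eligible.
Tuition Reimbursement — status part-time ✓; service 559 days ≥ 60 days ✓; rating 1 < 4 ✗ → not eligible.
AD&D Coverage — status part-time ✓; service 559 days ≥ 8 weeks (≈56 days) ✓; dept Finance ✗ → not eligible.
Paid Family Leave — service 559 days < 24 months (≈720 days) ✗ → not eligible.
Unlimited PTO Program — service 559 days ≥ 12 months (≈360 days) ✓; dept Finance ✗ → not eligible.

Backup Childcare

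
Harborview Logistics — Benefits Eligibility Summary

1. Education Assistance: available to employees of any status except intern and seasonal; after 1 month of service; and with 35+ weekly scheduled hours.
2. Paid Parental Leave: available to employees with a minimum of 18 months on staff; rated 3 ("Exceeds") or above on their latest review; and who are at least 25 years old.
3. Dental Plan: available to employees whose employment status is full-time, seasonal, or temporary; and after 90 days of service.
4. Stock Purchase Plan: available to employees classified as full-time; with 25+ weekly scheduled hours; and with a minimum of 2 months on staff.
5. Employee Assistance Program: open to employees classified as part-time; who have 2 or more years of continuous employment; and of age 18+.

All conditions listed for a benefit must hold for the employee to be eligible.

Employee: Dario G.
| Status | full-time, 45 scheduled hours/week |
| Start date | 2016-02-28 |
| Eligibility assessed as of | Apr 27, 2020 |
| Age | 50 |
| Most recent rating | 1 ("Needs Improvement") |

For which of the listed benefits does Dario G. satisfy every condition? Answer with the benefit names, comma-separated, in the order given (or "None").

Service from 2016-02-28 to Apr 27, 2020: 1520 days.
Education Assistance — status full-time ✓ (not excluded); service 1520 days ≥ 1 month (≈30 days) ✓; 45 hrs/wk ≥ 35 ✓ → eligible.
Paid Parental Leave — service 1520 days ≥ 18 months (≈540 days) ✓; rating 1 < 3 ✗ → not eligible.
Dental Plan — status full-time ✓; service 1520 days ≥ 90 days ✓ → eligible.
Stock Purchase Plan — status full-time ✓; 45 hrs/wk ≥ 25 ✓; service 1520 days ≥ 2 months (≈60 days) ✓ → eligible.
Employee Assistance Program — status full-time ✗ (requires part-time) → not eligible.

Education Assistance, Dental Plan, Stock Purchase Plan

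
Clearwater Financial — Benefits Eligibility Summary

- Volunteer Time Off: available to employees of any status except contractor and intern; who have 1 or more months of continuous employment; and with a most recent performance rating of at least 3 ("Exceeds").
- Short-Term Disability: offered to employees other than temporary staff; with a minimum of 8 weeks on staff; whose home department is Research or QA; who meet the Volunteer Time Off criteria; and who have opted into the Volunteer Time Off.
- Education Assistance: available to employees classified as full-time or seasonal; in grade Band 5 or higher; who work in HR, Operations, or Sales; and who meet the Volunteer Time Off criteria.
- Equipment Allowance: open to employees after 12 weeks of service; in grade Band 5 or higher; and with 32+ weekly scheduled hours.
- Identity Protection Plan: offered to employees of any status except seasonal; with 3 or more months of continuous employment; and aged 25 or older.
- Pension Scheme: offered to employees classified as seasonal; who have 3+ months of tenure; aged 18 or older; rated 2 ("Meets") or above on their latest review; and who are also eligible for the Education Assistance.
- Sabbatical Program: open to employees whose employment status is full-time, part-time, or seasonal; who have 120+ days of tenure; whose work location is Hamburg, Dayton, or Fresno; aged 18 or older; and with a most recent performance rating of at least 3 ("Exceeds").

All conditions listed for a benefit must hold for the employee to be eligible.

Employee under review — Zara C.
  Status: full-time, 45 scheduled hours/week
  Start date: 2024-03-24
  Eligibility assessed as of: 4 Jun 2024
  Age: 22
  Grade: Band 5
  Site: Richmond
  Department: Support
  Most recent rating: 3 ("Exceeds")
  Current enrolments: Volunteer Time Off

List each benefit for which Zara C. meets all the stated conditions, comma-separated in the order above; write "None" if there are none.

Service from 2024-03-24 to 4 Jun 2024: 72 days.
Volunteer Time Off — status full-time ✓ (not excluded); service 72 days ≥ 1 month (≈30 days) ✓; rating 3 ≥ 3 ✓ → eligible.
Short-Term Disability — status full-time ✓ (not excluded); service 72 days ≥ 8 weeks (≈56 days) ✓; dept Support ✗ → not eligible.
Education Assistance — status full-time ✓; grade Band 5 ≥ Band 5 ✓; dept Support ✗ → not eligible.
Equipment Allowance — service 72 days < 12 weeks (≈84 days) ✗ → not eligible.
Identity Protection Plan — status full-time ✓ (not excluded); service 72 days < 3 months (≈90 days) ✗ → not eligible.
Pension Scheme — status full-time ✗ (requires seasonal) → not eligible.
Sabbatical Program — status full-time ✓; service 72 days < 120 days ✗ → not eligible.

Volunteer Time Off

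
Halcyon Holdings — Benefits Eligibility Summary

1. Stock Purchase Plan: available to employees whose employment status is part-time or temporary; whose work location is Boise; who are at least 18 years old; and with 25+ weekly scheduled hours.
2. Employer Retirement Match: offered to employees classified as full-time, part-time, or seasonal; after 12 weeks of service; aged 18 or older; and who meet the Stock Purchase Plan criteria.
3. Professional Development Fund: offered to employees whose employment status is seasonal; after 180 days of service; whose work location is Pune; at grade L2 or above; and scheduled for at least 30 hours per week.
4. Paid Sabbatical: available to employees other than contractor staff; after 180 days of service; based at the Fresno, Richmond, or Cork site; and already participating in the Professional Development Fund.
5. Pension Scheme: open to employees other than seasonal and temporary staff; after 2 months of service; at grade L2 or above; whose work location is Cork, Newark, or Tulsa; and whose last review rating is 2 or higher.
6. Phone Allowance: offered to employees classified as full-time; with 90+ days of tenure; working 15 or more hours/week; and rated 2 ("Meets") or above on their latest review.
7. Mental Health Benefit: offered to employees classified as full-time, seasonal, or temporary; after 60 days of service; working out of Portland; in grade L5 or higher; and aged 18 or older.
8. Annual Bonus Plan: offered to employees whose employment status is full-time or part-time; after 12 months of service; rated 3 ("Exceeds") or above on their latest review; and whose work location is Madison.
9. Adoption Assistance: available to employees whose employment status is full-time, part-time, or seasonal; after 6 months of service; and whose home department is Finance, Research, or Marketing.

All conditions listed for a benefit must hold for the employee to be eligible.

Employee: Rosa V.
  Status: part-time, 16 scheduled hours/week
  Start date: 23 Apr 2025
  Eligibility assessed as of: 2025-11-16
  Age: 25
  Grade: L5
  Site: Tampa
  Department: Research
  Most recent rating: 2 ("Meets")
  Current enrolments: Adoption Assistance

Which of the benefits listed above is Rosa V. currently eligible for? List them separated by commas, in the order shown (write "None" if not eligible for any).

Adoption Assistance

Service from 23 Apr 2025 to 2025-11-16: 207 days.
Stock Purchase Plan — status part-time ✓; site Tampa ✗ (not Boise) → not eligible.
Employer Retirement Match — status part-time ✓; service 207 days ≥ 12 weeks (≈84 days) ✓; age 25 ≥ 18 ✓; not eligible for Stock Purchase Plan ✗ → not eligible.
Professional Development Fund — status part-time ✗ (requires seasonal) → not eligible.
Paid Sabbatical — status part-time ✓ (not excluded); service 207 days ≥ 180 days ✓; site Tampa ✗ (not Fresno, Richmond, or Cork) → not eligible.
Pension Scheme — status part-time ✓ (not excluded); service 207 days ≥ 2 months (≈60 days) ✓; grade L5 ≥ L2 ✓; site Tampa ✗ (not Cork, Newark, or Tulsa) → not eligible.
Phone Allowance — status part-time ✗ (requires full-time) → not eligible.
Mental Health Benefit — status part-time ✗ (requires full-time, seasonal, or temporary) → not eligible.
Annual Bonus Plan — status part-time ✓; service 207 days < 12 months (≈360 days) ✗ → not eligible.
Adoption Assistance — status part-time ✓; service 207 days ≥ 6 months (≈180 days) ✓; dept Research ✓ → eligible.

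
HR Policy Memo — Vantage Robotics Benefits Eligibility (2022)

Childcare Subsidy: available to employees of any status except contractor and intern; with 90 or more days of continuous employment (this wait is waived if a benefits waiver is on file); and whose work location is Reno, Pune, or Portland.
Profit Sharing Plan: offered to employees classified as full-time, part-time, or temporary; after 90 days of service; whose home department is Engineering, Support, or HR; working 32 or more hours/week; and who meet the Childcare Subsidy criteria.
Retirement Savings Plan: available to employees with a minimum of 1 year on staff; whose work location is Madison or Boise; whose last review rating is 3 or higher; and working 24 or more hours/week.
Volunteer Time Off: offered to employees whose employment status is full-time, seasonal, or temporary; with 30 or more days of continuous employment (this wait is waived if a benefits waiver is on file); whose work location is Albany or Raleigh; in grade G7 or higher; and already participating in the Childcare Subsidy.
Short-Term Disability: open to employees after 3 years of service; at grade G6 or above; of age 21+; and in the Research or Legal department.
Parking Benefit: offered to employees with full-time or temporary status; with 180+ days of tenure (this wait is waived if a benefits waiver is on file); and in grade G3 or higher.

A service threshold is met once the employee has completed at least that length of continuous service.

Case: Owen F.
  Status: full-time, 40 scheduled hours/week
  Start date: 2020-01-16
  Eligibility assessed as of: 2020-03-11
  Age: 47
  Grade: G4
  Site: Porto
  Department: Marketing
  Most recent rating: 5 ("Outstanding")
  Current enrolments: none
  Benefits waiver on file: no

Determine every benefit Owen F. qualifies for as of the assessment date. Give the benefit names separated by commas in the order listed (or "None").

Service from 2020-01-16 to 2020-03-11: 55 days.
Childcare Subsidy — status full-time ✓ (not excluded); no waiver, service 55 days < 90 days ✗ → not eligible.
Profit Sharing Plan — status full-time ✓; service 55 days < 90 days ✗ → not eligible.
Retirement Savings Plan — service 55 days < 1 year (≈365 days) ✗ → not eligible.
Volunteer Time Off — status full-time ✓; no waiver, service 55 days ≥ 30 days ✓; site Porto ✗ (not Albany or Raleigh) → not eligible.
Short-Term Disability — service 55 days < 3 years (≈1095 days) ✗ → not eligible.
Parking Benefit — status full-time ✓; no waiver, service 55 days < 180 days ✗ → not eligible.

None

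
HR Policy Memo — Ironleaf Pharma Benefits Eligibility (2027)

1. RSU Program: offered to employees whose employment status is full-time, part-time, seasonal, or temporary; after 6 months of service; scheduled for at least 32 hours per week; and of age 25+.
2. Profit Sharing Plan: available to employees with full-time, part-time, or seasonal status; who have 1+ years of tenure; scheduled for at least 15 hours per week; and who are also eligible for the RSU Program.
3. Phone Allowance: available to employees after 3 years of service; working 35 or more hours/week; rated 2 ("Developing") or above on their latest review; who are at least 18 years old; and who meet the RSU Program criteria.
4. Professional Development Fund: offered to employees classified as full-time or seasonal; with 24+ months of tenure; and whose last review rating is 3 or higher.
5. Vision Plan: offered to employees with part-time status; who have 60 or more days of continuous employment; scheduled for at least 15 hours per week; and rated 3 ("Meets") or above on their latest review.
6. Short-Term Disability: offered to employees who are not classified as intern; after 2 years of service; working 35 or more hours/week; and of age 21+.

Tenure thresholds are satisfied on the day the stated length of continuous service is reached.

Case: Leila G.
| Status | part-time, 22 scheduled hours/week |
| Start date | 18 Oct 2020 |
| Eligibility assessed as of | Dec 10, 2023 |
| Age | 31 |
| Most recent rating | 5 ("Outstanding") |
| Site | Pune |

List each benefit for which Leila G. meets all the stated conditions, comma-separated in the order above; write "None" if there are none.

Service from 18 Oct 2020 to Dec 10, 2023: 1148 days.
RSU Program — status part-time ✓; service 1148 days ≥ 6 months (≈180 days) ✓; 22 hrs/wk < 32 ✗ → not eligible.
Profit Sharing Plan — status part-time ✓; service 1148 days ≥ 1 year (≈365 days) ✓; 22 hrs/wk ≥ 15 ✓; not eligible for RSU Program ✗ → not eligible.
Phone Allowance — service 1148 days ≥ 3 years (≈1095 days) ✓; 22 hrs/wk < 35 ✗ → not eligible.
Professional Development Fund — status part-time ✗ (requires full-time or seasonal) → not eligible.
Vision Plan — status part-time ✓; service 1148 days ≥ 60 days ✓; 22 hrs/wk ≥ 15 ✓; rating 5 ≥ 3 ✓ → eligible.
Short-Term Disability — status part-time ✓ (not excluded); service 1148 days ≥ 2 years (≈730 days) ✓; 22 hrs/wk < 35 ✗ → not eligible.

Vision Plan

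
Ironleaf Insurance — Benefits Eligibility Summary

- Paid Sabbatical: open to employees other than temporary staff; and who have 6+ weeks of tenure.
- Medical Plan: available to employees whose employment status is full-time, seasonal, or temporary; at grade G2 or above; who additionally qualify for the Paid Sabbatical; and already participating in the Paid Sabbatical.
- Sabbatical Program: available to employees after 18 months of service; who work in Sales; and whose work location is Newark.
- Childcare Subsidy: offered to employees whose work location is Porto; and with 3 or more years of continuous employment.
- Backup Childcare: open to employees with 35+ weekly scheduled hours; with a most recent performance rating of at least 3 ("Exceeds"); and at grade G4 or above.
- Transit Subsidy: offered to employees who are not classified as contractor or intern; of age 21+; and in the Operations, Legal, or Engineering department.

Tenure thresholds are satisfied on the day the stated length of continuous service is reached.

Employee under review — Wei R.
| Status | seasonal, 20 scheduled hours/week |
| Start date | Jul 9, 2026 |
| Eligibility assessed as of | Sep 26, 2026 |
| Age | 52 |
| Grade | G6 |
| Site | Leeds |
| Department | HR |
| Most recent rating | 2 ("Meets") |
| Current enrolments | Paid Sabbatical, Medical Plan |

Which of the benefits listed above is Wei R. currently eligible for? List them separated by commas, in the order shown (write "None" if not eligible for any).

Paid Sabbatical, Medical Plan

Service from Jul 9, 2026 to Sep 26, 2026: 79 days.
Paid Sabbatical — status seasonal ✓ (not excluded); service 79 days ≥ 6 weeks (≈42 days) ✓ → eligible.
Medical Plan — status seasonal ✓; grade G6 ≥ G2 ✓; eligible for Paid Sabbatical ✓; enrolled in Paid Sabbatical ✓ → eligible.
Sabbatical Program — service 79 days < 18 months (≈540 days) ✗ → not eligible.
Childcare Subsidy — site Leeds ✗ (not Porto) → not eligible.
Backup Childcare — 20 hrs/wk < 35 ✗ → not eligible.
Transit Subsidy — status seasonal ✓ (not excluded); age 52 ≥ 21 ✓; dept HR ✗ → not eligible.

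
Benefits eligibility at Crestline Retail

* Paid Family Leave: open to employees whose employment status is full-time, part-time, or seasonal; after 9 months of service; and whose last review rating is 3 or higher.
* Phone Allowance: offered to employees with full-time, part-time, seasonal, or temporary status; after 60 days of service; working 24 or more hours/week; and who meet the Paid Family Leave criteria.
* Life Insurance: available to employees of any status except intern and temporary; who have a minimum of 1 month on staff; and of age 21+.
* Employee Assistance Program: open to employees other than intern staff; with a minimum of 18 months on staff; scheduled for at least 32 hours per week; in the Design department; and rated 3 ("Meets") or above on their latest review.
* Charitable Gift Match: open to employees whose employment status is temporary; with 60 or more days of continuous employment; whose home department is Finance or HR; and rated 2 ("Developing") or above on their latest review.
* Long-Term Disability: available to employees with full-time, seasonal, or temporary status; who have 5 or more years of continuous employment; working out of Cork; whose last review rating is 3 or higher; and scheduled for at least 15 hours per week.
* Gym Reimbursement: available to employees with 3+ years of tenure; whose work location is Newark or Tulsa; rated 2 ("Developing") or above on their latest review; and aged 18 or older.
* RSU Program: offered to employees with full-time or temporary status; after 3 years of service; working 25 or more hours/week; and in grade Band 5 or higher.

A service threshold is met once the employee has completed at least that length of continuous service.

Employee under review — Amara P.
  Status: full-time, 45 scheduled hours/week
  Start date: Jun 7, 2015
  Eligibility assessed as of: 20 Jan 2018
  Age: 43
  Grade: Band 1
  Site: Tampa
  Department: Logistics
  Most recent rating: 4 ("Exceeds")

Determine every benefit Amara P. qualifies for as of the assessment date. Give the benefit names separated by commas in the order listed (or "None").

Paid Family Leave, Phone Allowance, Life Insurance

Service from Jun 7, 2015 to 20 Jan 2018: 958 days.
Paid Family Leave — status full-time ✓; service 958 days ≥ 9 months (≈270 days) ✓; rating 4 ≥ 3 ✓ → eligible.
Phone Allowance — status full-time ✓; service 958 days ≥ 60 days ✓; 45 hrs/wk ≥ 24 ✓; eligible for Paid Family Leave ✓ → eligible.
Life Insurance — status full-time ✓ (not excluded); service 958 days ≥ 1 month (≈30 days) ✓; age 43 ≥ 21 ✓ → eligible.
Employee Assistance Program — status full-time ✓ (not excluded); service 958 days ≥ 18 months (≈540 days) ✓; 45 hrs/wk ≥ 32 ✓; dept Logistics ✗ → not eligible.
Charitable Gift Match — status full-time ✗ (requires temporary) → not eligible.
Long-Term Disability — status full-time ✓; service 958 days < 5 years (≈1825 days) ✗ → not eligible.
Gym Reimbursement — service 958 days < 3 years (≈1095 days) ✗ → not eligible.
RSU Program — status full-time ✓; service 958 days < 3 years (≈1095 days) ✗ → not eligible.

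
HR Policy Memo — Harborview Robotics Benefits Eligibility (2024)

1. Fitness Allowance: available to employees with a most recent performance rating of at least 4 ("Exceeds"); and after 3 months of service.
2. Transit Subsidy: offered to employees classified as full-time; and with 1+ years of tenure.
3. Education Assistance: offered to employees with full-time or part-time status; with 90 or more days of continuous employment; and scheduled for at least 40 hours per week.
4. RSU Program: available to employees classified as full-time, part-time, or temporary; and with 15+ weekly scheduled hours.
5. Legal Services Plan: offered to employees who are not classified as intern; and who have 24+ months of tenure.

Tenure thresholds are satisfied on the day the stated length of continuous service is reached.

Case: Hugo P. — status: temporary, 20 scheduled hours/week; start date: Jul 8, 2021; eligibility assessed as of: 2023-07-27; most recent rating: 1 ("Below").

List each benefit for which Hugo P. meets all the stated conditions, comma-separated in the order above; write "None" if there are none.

RSU Program, Legal Services Plan

Service from Jul 8, 2021 to 2023-07-27: 749 days.
Fitness Allowance — rating 1 < 4 ✗ → not eligible.
Transit Subsidy — status temporary ✗ (requires full-time) → not eligible.
Education Assistance — status temporary ✗ (requires full-time or part-time) → not eligible.
RSU Program — status temporary ✓; 20 hrs/wk ≥ 15 ✓ → eligible.
Legal Services Plan — status temporary ✓ (not excluded); service 749 days ≥ 24 months (≈720 days) ✓ → eligible.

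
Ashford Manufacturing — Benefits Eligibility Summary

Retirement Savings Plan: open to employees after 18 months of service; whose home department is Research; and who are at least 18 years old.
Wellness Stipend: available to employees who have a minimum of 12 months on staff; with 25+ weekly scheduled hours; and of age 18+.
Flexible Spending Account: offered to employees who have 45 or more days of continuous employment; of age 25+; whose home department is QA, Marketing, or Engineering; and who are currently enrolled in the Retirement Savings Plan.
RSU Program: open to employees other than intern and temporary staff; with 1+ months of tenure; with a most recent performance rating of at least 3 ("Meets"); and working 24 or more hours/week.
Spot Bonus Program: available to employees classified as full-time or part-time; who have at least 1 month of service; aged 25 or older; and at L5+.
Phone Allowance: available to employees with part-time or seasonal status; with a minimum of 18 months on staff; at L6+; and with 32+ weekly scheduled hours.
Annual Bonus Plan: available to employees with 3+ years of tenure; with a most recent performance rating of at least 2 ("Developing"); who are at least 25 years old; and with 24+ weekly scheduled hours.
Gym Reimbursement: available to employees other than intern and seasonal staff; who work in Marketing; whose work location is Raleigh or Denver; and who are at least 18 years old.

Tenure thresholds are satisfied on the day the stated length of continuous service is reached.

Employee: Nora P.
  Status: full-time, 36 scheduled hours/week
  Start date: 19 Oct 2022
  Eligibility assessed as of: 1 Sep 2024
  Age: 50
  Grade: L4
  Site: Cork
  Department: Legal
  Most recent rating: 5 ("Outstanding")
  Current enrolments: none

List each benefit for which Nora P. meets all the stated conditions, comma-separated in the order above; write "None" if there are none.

Wellness Stipend, RSU Program

Service from 19 Oct 2022 to 1 Sep 2024: 683 days.
Retirement Savings Plan — service 683 days ≥ 18 months (≈540 days) ✓; dept Legal ✗ → not eligible.
Wellness Stipend — service 683 days ≥ 12 months (≈360 days) ✓; 36 hrs/wk ≥ 25 ✓; age 50 ≥ 18 ✓ → eligible.
Flexible Spending Account — service 683 days ≥ 45 days ✓; age 50 ≥ 25 ✓; dept Legal ✗ → not eligible.
RSU Program — status full-time ✓ (not excluded); service 683 days ≥ 1 month (≈30 days) ✓; rating 5 ≥ 3 ✓; 36 hrs/wk ≥ 24 ✓ → eligible.
Spot Bonus Program — status full-time ✓; service 683 days ≥ 1 month (≈30 days) ✓; age 50 ≥ 25 ✓; grade L4 < L5 ✗ → not eligible.
Phone Allowance — status full-time ✗ (requires part-time or seasonal) → not eligible.
Annual Bonus Plan — service 683 days < 3 years (≈1095 days) ✗ → not eligible.
Gym Reimbursement — status full-time ✓ (not excluded); dept Legal ✗ → not eligible.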